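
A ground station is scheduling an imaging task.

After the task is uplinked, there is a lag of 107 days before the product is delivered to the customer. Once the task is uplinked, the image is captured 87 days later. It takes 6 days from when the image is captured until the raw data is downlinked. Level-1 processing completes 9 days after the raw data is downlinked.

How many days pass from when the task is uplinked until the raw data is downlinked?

Causal path: the task is uplinked → the image is captured → the raw data is downlinked.
Total delay along the path: 87 + 6 = 93 days.

93 days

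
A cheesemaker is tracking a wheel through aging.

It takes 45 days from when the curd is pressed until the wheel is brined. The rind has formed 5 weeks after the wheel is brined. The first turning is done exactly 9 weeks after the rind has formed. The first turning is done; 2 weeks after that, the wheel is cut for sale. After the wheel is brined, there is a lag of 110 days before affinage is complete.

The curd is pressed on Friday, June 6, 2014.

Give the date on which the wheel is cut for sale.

Monday, November 10, 2014

The curd is pressed: Jun 6, 2014.
The wheel is brined: Jun 6, 2014 + 45 days = Jul 21, 2014.
The rind has formed: Jul 21, 2014 + 5 weeks = Aug 25, 2014.
The first turning is done: Aug 25, 2014 + 9 weeks = Oct 27, 2014.
The wheel is cut for sale: Oct 27, 2014 + 2 weeks = Nov 10, 2014.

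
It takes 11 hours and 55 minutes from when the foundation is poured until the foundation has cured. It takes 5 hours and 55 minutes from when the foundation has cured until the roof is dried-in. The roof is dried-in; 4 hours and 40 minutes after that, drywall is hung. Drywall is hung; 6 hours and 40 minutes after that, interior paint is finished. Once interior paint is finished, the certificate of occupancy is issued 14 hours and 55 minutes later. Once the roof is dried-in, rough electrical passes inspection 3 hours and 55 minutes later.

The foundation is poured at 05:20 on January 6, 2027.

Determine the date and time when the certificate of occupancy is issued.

The foundation is poured: 05:20 Jan 6, 2027.
The foundation has cured: 05:20 Jan 6, 2027 + 11h55m = 17:15 Jan 6, 2027.
The roof is dried-in: 17:15 Jan 6, 2027 + 5h55m = 23:10 Jan 6, 2027.
Drywall is hung: 23:10 Jan 6, 2027 + 4h40m = 03:50 Jan 7, 2027.
Interior paint is finished: 03:50 Jan 7, 2027 + 6h40m = 10:30 Jan 7, 2027.
The certificate of occupancy is issued: 10:30 Jan 7, 2027 + 14h55m = 01:25 Jan 8, 2027.

01:25 on January 8, 2027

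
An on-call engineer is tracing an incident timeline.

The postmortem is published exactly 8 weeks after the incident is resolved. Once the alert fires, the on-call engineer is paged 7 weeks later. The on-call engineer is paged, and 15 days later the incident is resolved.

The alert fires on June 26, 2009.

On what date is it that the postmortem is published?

October 24, 2009

The alert fires: Jun 26, 2009.
The on-call engineer is paged: Jun 26, 2009 + 7 weeks = Aug 14, 2009.
The incident is resolved: Aug 14, 2009 + 15 days = Aug 29, 2009.
The postmortem is published: Aug 29, 2009 + 8 weeks = Oct 24, 2009.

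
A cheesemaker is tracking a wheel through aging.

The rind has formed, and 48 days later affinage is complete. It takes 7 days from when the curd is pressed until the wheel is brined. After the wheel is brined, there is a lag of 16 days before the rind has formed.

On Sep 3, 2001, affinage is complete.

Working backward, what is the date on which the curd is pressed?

Affinage is complete: Sep 3, 2001.
The rind has formed: Sep 3, 2001 − 48 days = Jul 17, 2001.
The wheel is brined: Jul 17, 2001 − 16 days = Jul 1, 2001.
The curd is pressed: Jul 1, 2001 − 7 days = Jun 24, 2001.

Jun 24, 2001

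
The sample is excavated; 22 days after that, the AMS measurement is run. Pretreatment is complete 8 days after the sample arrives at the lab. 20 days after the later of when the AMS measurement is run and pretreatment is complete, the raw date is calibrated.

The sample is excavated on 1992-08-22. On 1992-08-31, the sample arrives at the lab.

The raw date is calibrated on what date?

1992-10-03

The sample is excavated: Aug 22, 1992.
The AMS measurement is run: Aug 22, 1992 + 22 days = Sep 13, 1992.
The sample arrives at the lab: Aug 31, 1992.
Pretreatment is complete: Aug 31, 1992 + 8 days = Sep 8, 1992.
Both prerequisites met — the AMS measurement is run (Sep 13, 1992), pretreatment is complete (Sep 8, 1992); the later is Sep 13, 1992.
The raw date is calibrated: Sep 13, 1992 + 20 days = Oct 3, 1992.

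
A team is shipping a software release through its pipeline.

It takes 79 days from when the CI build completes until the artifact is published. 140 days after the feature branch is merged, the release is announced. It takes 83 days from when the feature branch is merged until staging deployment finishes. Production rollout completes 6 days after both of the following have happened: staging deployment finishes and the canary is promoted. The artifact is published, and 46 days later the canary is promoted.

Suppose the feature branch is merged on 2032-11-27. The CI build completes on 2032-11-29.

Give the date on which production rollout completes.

2033-04-09

The feature branch is merged: Nov 27, 2032.
Staging deployment finishes: Nov 27, 2032 + 83 days = Feb 18, 2033.
The CI build completes: Nov 29, 2032.
The artifact is published: Nov 29, 2032 + 79 days = Feb 16, 2033.
The canary is promoted: Feb 16, 2033 + 46 days = Apr 3, 2033.
Both prerequisites met — staging deployment finishes (Feb 18, 2033), the canary is promoted (Apr 3, 2033); the later is Apr 3, 2033.
Production rollout completes: Apr 3, 2033 + 6 days = Apr 9, 2033.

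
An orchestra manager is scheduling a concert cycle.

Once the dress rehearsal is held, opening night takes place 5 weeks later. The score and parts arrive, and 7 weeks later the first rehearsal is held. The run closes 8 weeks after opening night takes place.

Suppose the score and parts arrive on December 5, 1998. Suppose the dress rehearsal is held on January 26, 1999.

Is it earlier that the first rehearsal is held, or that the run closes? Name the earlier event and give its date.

The score and parts arrive: Dec 5, 1998.
The first rehearsal is held: Dec 5, 1998 + 7 weeks = Jan 23, 1999.
The dress rehearsal is held: Jan 26, 1999.
Opening night takes place: Jan 26, 1999 + 5 weeks = Mar 2, 1999.
The run closes: Mar 2, 1999 + 8 weeks = Apr 27, 1999.
Comparing: the first rehearsal is held on Jan 23, 1999 vs the run closes on Apr 27, 1999. Earlier: the first rehearsal is held.

The first rehearsal is held — January 23, 1999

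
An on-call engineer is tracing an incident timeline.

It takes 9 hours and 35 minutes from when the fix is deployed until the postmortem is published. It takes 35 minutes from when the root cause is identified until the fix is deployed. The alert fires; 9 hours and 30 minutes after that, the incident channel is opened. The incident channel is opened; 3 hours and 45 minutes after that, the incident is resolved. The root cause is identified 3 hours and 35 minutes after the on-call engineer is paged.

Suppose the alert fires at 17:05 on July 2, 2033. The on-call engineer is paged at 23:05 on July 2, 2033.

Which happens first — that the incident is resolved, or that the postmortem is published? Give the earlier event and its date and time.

The incident is resolved — 06:20 on July 3, 2033

The alert fires: 17:05 Jul 2, 2033.
The incident channel is opened: 17:05 Jul 2, 2033 + 9h30m = 02:35 Jul 3, 2033.
The incident is resolved: 02:35 Jul 3, 2033 + 3h45m = 06:20 Jul 3, 2033.
The on-call engineer is paged: 23:05 Jul 2, 2033.
The root cause is identified: 23:05 Jul 2, 2033 + 3h35m = 02:40 Jul 3, 2033.
The fix is deployed: 02:40 Jul 3, 2033 + 35m = 03:15 Jul 3, 2033.
The postmortem is published: 03:15 Jul 3, 2033 + 9h35m = 12:50 Jul 3, 2033.
Comparing: the incident is resolved at 06:20 Jul 3, 2033 vs the postmortem is published at 12:50 Jul 3, 2033. Earlier: the incident is resolved.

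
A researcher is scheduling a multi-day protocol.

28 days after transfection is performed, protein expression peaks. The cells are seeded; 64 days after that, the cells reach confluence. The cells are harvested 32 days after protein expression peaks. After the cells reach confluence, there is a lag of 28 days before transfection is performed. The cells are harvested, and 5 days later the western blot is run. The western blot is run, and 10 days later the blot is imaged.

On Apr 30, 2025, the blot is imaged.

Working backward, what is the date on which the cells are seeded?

The blot is imaged: Apr 30, 2025.
The western blot is run: Apr 30, 2025 − 10 days = Apr 20, 2025.
The cells are harvested: Apr 20, 2025 − 5 days = Apr 15, 2025.
Protein expression peaks: Apr 15, 2025 − 32 days = Mar 14, 2025.
Transfection is performed: Mar 14, 2025 − 28 days = Feb 14, 2025.
The cells reach confluence: Feb 14, 2025 − 28 days = Jan 17, 2025.
The cells are seeded: Jan 17, 2025 − 64 days = Nov 14, 2024.

Nov 14, 2024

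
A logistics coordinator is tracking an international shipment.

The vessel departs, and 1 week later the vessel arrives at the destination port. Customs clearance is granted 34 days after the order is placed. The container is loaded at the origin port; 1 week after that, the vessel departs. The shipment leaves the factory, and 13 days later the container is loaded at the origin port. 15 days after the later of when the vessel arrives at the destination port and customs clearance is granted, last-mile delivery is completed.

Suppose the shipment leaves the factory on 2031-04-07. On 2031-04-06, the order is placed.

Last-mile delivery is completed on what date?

The shipment leaves the factory: Apr 7, 2031.
The container is loaded at the origin port: Apr 7, 2031 + 13 days = Apr 20, 2031.
The vessel departs: Apr 20, 2031 + 1 week = Apr 27, 2031.
The vessel arrives at the destination port: Apr 27, 2031 + 1 week = May 4, 2031.
The order is placed: Apr 6, 2031.
Customs clearance is granted: Apr 6, 2031 + 34 days = May 10, 2031.
Both prerequisites met — the vessel arrives at the destination port (May 4, 2031), customs clearance is granted (May 10, 2031); the later is May 10, 2031.
Last-mile delivery is completed: May 10, 2031 + 15 days = May 25, 2031.

2031-05-25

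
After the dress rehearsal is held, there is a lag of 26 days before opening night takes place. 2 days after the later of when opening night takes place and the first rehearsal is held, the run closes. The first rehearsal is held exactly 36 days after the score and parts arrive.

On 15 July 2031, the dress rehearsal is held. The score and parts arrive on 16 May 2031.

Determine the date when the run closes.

12 August 2031

The dress rehearsal is held: Jul 15, 2031.
Opening night takes place: Jul 15, 2031 + 26 days = Aug 10, 2031.
The score and parts arrive: May 16, 2031.
The first rehearsal is held: May 16, 2031 + 36 days = Jun 21, 2031.
Both prerequisites met — opening night takes place (Aug 10, 2031), the first rehearsal is held (Jun 21, 2031); the later is Aug 10, 2031.
The run closes: Aug 10, 2031 + 2 days = Aug 12, 2031.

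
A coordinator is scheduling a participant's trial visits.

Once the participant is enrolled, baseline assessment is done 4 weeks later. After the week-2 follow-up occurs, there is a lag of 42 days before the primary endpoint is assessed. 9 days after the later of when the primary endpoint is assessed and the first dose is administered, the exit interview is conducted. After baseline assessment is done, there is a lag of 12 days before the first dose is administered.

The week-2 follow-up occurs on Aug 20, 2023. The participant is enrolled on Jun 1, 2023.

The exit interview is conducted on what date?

The week-2 follow-up occurs: Aug 20, 2023.
The primary endpoint is assessed: Aug 20, 2023 + 42 days = Oct 1, 2023.
The participant is enrolled: Jun 1, 2023.
Baseline assessment is done: Jun 1, 2023 + 4 weeks = Jun 29, 2023.
The first dose is administered: Jun 29, 2023 + 12 days = Jul 11, 2023.
Both prerequisites met — the primary endpoint is assessed (Oct 1, 2023), the first dose is administered (Jul 11, 2023); the later is Oct 1, 2023.
The exit interview is conducted: Oct 1, 2023 + 9 days = Oct 10, 2023.

Oct 10, 2023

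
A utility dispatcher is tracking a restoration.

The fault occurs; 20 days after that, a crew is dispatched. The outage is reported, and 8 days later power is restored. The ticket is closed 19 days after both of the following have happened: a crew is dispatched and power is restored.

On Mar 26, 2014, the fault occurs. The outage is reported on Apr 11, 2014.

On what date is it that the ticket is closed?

The fault occurs: Mar 26, 2014.
A crew is dispatched: Mar 26, 2014 + 20 days = Apr 15, 2014.
The outage is reported: Apr 11, 2014.
Power is restored: Apr 11, 2014 + 8 days = Apr 19, 2014.
Both prerequisites met — a crew is dispatched (Apr 15, 2014), power is restored (Apr 19, 2014); the later is Apr 19, 2014.
The ticket is closed: Apr 19, 2014 + 19 days = May 8, 2014.

May 8, 2014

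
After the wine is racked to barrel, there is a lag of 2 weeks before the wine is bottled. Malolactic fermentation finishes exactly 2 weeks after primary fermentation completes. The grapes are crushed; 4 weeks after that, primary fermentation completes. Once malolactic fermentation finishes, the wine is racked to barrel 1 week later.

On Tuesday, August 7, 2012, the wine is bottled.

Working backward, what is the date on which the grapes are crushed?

Tuesday, June 5, 2012

The wine is bottled: Aug 7, 2012.
The wine is racked to barrel: Aug 7, 2012 − 2 weeks = Jul 24, 2012.
Malolactic fermentation finishes: Jul 24, 2012 − 1 week = Jul 17, 2012.
Primary fermentation completes: Jul 17, 2012 − 2 weeks = Jul 3, 2012.
The grapes are crushed: Jul 3, 2012 − 4 weeks = Jun 5, 2012.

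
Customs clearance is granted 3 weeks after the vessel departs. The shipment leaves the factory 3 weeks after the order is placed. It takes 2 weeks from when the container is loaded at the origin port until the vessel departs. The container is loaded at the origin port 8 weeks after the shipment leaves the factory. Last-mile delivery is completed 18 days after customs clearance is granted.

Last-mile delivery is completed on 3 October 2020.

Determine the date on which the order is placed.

Last-mile delivery is completed: Oct 3, 2020.
Customs clearance is granted: Oct 3, 2020 − 18 days = Sep 15, 2020.
The vessel departs: Sep 15, 2020 − 3 weeks = Aug 25, 2020.
The container is loaded at the origin port: Aug 25, 2020 − 2 weeks = Aug 11, 2020.
The shipment leaves the factory: Aug 11, 2020 − 8 weeks = Jun 16, 2020.
The order is placed: Jun 16, 2020 − 3 weeks = May 26, 2020.

26 May 2020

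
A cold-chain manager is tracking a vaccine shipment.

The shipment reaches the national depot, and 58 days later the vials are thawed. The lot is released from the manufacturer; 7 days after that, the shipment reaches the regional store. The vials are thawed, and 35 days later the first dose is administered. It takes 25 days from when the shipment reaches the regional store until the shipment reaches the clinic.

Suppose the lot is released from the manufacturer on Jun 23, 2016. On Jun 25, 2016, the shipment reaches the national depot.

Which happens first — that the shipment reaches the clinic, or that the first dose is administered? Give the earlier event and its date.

The shipment reaches the clinic — Jul 25, 2016

The lot is released from the manufacturer: Jun 23, 2016.
The shipment reaches the regional store: Jun 23, 2016 + 7 days = Jun 30, 2016.
The shipment reaches the clinic: Jun 30, 2016 + 25 days = Jul 25, 2016.
The shipment reaches the national depot: Jun 25, 2016.
The vials are thawed: Jun 25, 2016 + 58 days = Aug 22, 2016.
The first dose is administered: Aug 22, 2016 + 35 days = Sep 26, 2016.
Comparing: the shipment reaches the clinic on Jul 25, 2016 vs the first dose is administered on Sep 26, 2016. Earlier: the shipment reaches the clinic.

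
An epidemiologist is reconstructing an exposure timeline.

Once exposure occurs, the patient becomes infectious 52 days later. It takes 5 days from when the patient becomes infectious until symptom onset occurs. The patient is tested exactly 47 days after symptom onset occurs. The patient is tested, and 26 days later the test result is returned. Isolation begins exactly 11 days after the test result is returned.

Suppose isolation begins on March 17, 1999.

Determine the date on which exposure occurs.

Isolation begins: Mar 17, 1999.
The test result is returned: Mar 17, 1999 − 11 days = Mar 6, 1999.
The patient is tested: Mar 6, 1999 − 26 days = Feb 8, 1999.
Symptom onset occurs: Feb 8, 1999 − 47 days = Dec 23, 1998.
The patient becomes infectious: Dec 23, 1998 − 5 days = Dec 18, 1998.
Exposure occurs: Dec 18, 1998 − 52 days = Oct 27, 1998.

October 27, 1998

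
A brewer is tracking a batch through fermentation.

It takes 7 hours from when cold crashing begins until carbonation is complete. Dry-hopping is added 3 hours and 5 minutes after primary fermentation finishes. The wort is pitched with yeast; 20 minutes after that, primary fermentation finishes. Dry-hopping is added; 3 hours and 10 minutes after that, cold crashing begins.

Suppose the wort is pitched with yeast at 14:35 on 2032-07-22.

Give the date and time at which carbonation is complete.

The wort is pitched with yeast: 14:35 Jul 22, 2032.
Primary fermentation finishes: 14:35 Jul 22, 2032 + 20m = 14:55 Jul 22, 2032.
Dry-hopping is added: 14:55 Jul 22, 2032 + 3h05m = 18:00 Jul 22, 2032.
Cold crashing begins: 18:00 Jul 22, 2032 + 3h10m = 21:10 Jul 22, 2032.
Carbonation is complete: 21:10 Jul 22, 2032 + 7h = 04:10 Jul 23, 2032.

04:10 on 2032-07-23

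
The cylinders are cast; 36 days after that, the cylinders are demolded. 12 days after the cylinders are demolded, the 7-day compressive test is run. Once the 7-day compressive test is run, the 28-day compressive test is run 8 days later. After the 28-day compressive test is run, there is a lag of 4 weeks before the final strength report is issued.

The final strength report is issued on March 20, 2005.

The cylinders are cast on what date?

December 26, 2004

The final strength report is issued: Mar 20, 2005.
The 28-day compressive test is run: Mar 20, 2005 − 4 weeks = Feb 20, 2005.
The 7-day compressive test is run: Feb 20, 2005 − 8 days = Feb 12, 2005.
The cylinders are demolded: Feb 12, 2005 − 12 days = Jan 31, 2005.
The cylinders are cast: Jan 31, 2005 − 36 days = Dec 26, 2004.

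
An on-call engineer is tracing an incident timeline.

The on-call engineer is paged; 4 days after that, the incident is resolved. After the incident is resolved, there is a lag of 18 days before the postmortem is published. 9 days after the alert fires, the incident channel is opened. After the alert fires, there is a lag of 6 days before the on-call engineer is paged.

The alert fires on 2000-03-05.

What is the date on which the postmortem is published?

The alert fires: Mar 5, 2000.
The on-call engineer is paged: Mar 5, 2000 + 6 days = Mar 11, 2000.
The incident is resolved: Mar 11, 2000 + 4 days = Mar 15, 2000.
The postmortem is published: Mar 15, 2000 + 18 days = Apr 2, 2000.

2000-04-02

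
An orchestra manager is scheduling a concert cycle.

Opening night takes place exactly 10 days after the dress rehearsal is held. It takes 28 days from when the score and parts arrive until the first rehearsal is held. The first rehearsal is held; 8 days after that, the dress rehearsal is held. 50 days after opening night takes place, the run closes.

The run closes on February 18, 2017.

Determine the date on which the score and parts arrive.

The run closes: Feb 18, 2017.
Opening night takes place: Feb 18, 2017 − 50 days = Dec 30, 2016.
The dress rehearsal is held: Dec 30, 2016 − 10 days = Dec 20, 2016.
The first rehearsal is held: Dec 20, 2016 − 8 days = Dec 12, 2016.
The score and parts arrive: Dec 12, 2016 − 28 days = Nov 14, 2016.

November 14, 2016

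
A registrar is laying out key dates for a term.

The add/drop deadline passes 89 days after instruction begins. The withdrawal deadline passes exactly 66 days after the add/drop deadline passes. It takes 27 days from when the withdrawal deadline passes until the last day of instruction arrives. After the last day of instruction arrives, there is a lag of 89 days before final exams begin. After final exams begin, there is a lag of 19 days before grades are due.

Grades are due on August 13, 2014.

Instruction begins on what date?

Grades are due: Aug 13, 2014.
Final exams begin: Aug 13, 2014 − 19 days = Jul 25, 2014.
The last day of instruction arrives: Jul 25, 2014 − 89 days = Apr 27, 2014.
The withdrawal deadline passes: Apr 27, 2014 − 27 days = Mar 31, 2014.
The add/drop deadline passes: Mar 31, 2014 − 66 days = Jan 24, 2014.
Instruction begins: Jan 24, 2014 − 89 days = Oct 27, 2013.

October 27, 2013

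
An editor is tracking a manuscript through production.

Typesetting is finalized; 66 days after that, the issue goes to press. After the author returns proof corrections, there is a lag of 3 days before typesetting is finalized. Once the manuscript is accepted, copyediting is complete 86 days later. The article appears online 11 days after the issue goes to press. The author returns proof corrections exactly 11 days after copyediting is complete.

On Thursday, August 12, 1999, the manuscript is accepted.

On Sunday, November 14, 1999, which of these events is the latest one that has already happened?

Copyediting is complete

The manuscript is accepted: Aug 12, 1999.
Copyediting is complete: Aug 12, 1999 + 86 days = Nov 6, 1999.
The author returns proof corrections: Nov 6, 1999 + 11 days = Nov 17, 1999.
Typesetting is finalized: Nov 17, 1999 + 3 days = Nov 20, 1999.
The issue goes to press: Nov 20, 1999 + 66 days = Jan 25, 2000.
The article appears online: Jan 25, 2000 + 11 days = Feb 5, 2000.
Nov 14, 1999 falls between when copyediting is complete (Nov 6, 1999) and when the author returns proof corrections (Nov 17, 1999).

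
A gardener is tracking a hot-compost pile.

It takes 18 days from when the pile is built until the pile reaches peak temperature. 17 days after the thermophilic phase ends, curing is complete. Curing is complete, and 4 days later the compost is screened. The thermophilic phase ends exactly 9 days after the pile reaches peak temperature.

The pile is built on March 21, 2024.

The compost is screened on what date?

The pile is built: Mar 21, 2024.
The pile reaches peak temperature: Mar 21, 2024 + 18 days = Apr 8, 2024.
The thermophilic phase ends: Apr 8, 2024 + 9 days = Apr 17, 2024.
Curing is complete: Apr 17, 2024 + 17 days = May 4, 2024.
The compost is screened: May 4, 2024 + 4 days = May 8, 2024.

May 8, 2024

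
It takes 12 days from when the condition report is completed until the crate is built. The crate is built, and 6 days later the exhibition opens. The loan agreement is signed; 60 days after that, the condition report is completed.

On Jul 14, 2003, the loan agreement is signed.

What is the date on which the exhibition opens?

The loan agreement is signed: Jul 14, 2003.
The condition report is completed: Jul 14, 2003 + 60 days = Sep 12, 2003.
The crate is built: Sep 12, 2003 + 12 days = Sep 24, 2003.
The exhibition opens: Sep 24, 2003 + 6 days = Sep 30, 2003.

Sep 30, 2003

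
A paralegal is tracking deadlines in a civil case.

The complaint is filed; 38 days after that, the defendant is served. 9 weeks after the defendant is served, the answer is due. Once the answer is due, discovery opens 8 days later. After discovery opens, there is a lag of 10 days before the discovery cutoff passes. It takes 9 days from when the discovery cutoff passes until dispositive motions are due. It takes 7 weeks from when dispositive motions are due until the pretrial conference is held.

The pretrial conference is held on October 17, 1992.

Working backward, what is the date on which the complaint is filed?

The pretrial conference is held: Oct 17, 1992.
Dispositive motions are due: Oct 17, 1992 − 7 weeks = Aug 29, 1992.
The discovery cutoff passes: Aug 29, 1992 − 9 days = Aug 20, 1992.
Discovery opens: Aug 20, 1992 − 10 days = Aug 10, 1992.
The answer is due: Aug 10, 1992 − 8 days = Aug 2, 1992.
The defendant is served: Aug 2, 1992 − 9 weeks = May 31, 1992.
The complaint is filed: May 31, 1992 − 38 days = Apr 23, 1992.

April 23, 1992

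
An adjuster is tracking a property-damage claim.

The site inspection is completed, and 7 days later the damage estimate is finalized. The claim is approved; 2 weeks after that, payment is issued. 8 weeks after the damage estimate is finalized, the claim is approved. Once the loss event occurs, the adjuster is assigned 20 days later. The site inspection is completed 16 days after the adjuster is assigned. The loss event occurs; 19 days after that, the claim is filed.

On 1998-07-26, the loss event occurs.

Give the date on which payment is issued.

1998-11-16

The loss event occurs: Jul 26, 1998.
The adjuster is assigned: Jul 26, 1998 + 20 days = Aug 15, 1998.
The site inspection is completed: Aug 15, 1998 + 16 days = Aug 31, 1998.
The damage estimate is finalized: Aug 31, 1998 + 7 days = Sep 7, 1998.
The claim is approved: Sep 7, 1998 + 8 weeks = Nov 2, 1998.
Payment is issued: Nov 2, 1998 + 2 weeks = Nov 16, 1998.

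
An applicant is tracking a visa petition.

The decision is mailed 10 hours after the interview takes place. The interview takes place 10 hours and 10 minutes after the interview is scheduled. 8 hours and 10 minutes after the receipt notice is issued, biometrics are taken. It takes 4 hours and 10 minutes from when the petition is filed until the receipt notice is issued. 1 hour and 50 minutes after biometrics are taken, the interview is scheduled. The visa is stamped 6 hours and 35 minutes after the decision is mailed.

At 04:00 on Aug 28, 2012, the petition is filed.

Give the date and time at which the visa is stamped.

20:55 on Aug 29, 2012

The petition is filed: 04:00 Aug 28, 2012.
The receipt notice is issued: 04:00 Aug 28, 2012 + 4h10m = 08:10 Aug 28, 2012.
Biometrics are taken: 08:10 Aug 28, 2012 + 8h10m = 16:20 Aug 28, 2012.
The interview is scheduled: 16:20 Aug 28, 2012 + 1h50m = 18:10 Aug 28, 2012.
The interview takes place: 18:10 Aug 28, 2012 + 10h10m = 04:20 Aug 29, 2012.
The decision is mailed: 04:20 Aug 29, 2012 + 10h = 14:20 Aug 29, 2012.
The visa is stamped: 14:20 Aug 29, 2012 + 6h35m = 20:55 Aug 29, 2012.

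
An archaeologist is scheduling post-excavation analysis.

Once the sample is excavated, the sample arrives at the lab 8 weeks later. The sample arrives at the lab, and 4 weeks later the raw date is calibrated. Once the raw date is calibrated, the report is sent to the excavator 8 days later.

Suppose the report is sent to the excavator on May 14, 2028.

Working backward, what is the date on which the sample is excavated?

Feb 12, 2028

The report is sent to the excavator: May 14, 2028.
The raw date is calibrated: May 14, 2028 − 8 days = May 6, 2028.
The sample arrives at the lab: May 6, 2028 − 4 weeks = Apr 8, 2028.
The sample is excavated: Apr 8, 2028 − 8 weeks = Feb 12, 2028.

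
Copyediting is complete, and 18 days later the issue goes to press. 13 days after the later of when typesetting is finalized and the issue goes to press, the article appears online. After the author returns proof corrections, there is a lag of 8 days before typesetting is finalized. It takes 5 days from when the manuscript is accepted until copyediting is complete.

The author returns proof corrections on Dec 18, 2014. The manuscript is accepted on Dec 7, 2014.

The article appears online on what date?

The author returns proof corrections: Dec 18, 2014.
Typesetting is finalized: Dec 18, 2014 + 8 days = Dec 26, 2014.
The manuscript is accepted: Dec 7, 2014.
Copyediting is complete: Dec 7, 2014 + 5 days = Dec 12, 2014.
The issue goes to press: Dec 12, 2014 + 18 days = Dec 30, 2014.
Both prerequisites met — typesetting is finalized (Dec 26, 2014), the issue goes to press (Dec 30, 2014); the later is Dec 30, 2014.
The article appears online: Dec 30, 2014 + 13 days = Jan 12, 2015.

Jan 12, 2015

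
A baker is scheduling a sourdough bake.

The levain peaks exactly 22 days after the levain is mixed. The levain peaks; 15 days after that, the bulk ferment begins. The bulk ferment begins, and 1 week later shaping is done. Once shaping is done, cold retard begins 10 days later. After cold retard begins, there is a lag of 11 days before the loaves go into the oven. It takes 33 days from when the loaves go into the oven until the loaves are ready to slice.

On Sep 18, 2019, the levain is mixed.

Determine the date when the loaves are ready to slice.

Dec 25, 2019

The levain is mixed: Sep 18, 2019.
The levain peaks: Sep 18, 2019 + 22 days = Oct 10, 2019.
The bulk ferment begins: Oct 10, 2019 + 15 days = Oct 25, 2019.
Shaping is done: Oct 25, 2019 + 1 week = Nov 1, 2019.
Cold retard begins: Nov 1, 2019 + 10 days = Nov 11, 2019.
The loaves go into the oven: Nov 11, 2019 + 11 days = Nov 22, 2019.
The loaves are ready to slice: Nov 22, 2019 + 33 days = Dec 25, 2019.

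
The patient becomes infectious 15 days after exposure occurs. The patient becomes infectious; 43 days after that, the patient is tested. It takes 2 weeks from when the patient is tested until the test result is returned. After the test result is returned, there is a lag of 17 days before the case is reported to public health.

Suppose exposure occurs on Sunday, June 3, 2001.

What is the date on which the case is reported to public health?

Friday, August 31, 2001

Exposure occurs: Jun 3, 2001.
The patient becomes infectious: Jun 3, 2001 + 15 days = Jun 18, 2001.
The patient is tested: Jun 18, 2001 + 43 days = Jul 31, 2001.
The test result is returned: Jul 31, 2001 + 2 weeks = Aug 14, 2001.
The case is reported to public health: Aug 14, 2001 + 17 days = Aug 31, 2001.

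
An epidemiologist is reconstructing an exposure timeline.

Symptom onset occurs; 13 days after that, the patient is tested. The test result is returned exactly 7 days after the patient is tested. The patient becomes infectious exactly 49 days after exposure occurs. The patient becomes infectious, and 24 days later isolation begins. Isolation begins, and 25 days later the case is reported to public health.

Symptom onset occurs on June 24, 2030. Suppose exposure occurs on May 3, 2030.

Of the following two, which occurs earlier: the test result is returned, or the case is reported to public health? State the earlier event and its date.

Symptom onset occurs: Jun 24, 2030.
The patient is tested: Jun 24, 2030 + 13 days = Jul 7, 2030.
The test result is returned: Jul 7, 2030 + 7 days = Jul 14, 2030.
Exposure occurs: May 3, 2030.
The patient becomes infectious: May 3, 2030 + 49 days = Jun 21, 2030.
Isolation begins: Jun 21, 2030 + 24 days = Jul 15, 2030.
The case is reported to public health: Jul 15, 2030 + 25 days = Aug 9, 2030.
Comparing: the test result is returned on Jul 14, 2030 vs the case is reported to public health on Aug 9, 2030. Earlier: the test result is returned.

The test result is returned — July 14, 2030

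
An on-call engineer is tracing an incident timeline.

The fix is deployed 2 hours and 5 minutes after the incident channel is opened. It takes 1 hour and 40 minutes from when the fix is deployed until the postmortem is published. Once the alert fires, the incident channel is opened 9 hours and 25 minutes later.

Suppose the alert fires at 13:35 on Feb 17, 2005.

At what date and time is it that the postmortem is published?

The alert fires: 13:35 Feb 17, 2005.
The incident channel is opened: 13:35 Feb 17, 2005 + 9h25m = 23:00 Feb 17, 2005.
The fix is deployed: 23:00 Feb 17, 2005 + 2h05m = 01:05 Feb 18, 2005.
The postmortem is published: 01:05 Feb 18, 2005 + 1h40m = 02:45 Feb 18, 2005.

02:45 on Feb 18, 2005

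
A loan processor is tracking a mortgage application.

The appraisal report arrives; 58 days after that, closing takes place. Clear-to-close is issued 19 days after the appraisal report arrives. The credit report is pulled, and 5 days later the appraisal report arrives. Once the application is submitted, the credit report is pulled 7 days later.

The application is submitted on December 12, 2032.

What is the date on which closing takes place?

February 20, 2033

The application is submitted: Dec 12, 2032.
The credit report is pulled: Dec 12, 2032 + 7 days = Dec 19, 2032.
The appraisal report arrives: Dec 19, 2032 + 5 days = Dec 24, 2032.
Closing takes place: Dec 24, 2032 + 58 days = Feb 20, 2033.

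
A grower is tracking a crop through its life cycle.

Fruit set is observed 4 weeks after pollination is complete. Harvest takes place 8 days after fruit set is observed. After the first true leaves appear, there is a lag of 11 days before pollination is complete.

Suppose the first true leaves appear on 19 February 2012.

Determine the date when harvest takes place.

The first true leaves appear: Feb 19, 2012.
Pollination is complete: Feb 19, 2012 + 11 days = Mar 1, 2012.
Fruit set is observed: Mar 1, 2012 + 4 weeks = Mar 29, 2012.
Harvest takes place: Mar 29, 2012 + 8 days = Apr 6, 2012.

6 April 2012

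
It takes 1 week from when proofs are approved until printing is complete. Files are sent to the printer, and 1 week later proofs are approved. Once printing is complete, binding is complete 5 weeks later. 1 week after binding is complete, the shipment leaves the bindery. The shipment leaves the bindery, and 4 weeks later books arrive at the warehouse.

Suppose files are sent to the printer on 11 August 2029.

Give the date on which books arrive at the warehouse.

3 November 2029

Files are sent to the printer: Aug 11, 2029.
Proofs are approved: Aug 11, 2029 + 1 week = Aug 18, 2029.
Printing is complete: Aug 18, 2029 + 1 week = Aug 25, 2029.
Binding is complete: Aug 25, 2029 + 5 weeks = Sep 29, 2029.
The shipment leaves the bindery: Sep 29, 2029 + 1 week = Oct 6, 2029.
Books arrive at the warehouse: Oct 6, 2029 + 4 weeks = Nov 3, 2029.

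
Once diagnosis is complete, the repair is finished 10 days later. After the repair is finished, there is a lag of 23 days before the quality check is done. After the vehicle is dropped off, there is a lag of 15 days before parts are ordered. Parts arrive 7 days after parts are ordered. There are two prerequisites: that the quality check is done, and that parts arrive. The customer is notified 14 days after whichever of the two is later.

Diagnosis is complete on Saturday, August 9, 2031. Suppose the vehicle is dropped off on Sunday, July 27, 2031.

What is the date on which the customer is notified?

Diagnosis is complete: Aug 9, 2031.
The repair is finished: Aug 9, 2031 + 10 days = Aug 19, 2031.
The quality check is done: Aug 19, 2031 + 23 days = Sep 11, 2031.
The vehicle is dropped off: Jul 27, 2031.
Parts are ordered: Jul 27, 2031 + 15 days = Aug 11, 2031.
Parts arrive: Aug 11, 2031 + 7 days = Aug 18, 2031.
Both prerequisites met — the quality check is done (Sep 11, 2031), parts arrive (Aug 18, 2031); the later is Sep 11, 2031.
The customer is notified: Sep 11, 2031 + 14 days = Sep 25, 2031.

Thursday, September 25, 2031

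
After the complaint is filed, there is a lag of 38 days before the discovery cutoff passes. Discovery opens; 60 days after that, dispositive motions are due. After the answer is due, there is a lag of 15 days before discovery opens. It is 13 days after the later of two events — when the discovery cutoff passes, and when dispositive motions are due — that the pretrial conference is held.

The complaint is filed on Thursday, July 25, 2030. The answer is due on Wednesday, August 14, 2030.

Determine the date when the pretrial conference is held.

The complaint is filed: Jul 25, 2030.
The discovery cutoff passes: Jul 25, 2030 + 38 days = Sep 1, 2030.
The answer is due: Aug 14, 2030.
Discovery opens: Aug 14, 2030 + 15 days = Aug 29, 2030.
Dispositive motions are due: Aug 29, 2030 + 60 days = Oct 28, 2030.
Both prerequisites met — the discovery cutoff passes (Sep 1, 2030), dispositive motions are due (Oct 28, 2030); the later is Oct 28, 2030.
The pretrial conference is held: Oct 28, 2030 + 13 days = Nov 10, 2030.

Sunday, November 10, 2030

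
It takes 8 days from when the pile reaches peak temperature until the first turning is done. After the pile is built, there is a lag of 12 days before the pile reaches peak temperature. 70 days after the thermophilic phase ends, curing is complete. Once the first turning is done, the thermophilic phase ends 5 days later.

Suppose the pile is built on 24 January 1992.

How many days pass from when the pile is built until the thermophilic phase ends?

Causal path: the pile is built → the pile reaches peak temperature → the first turning is done → the thermophilic phase ends.
Total delay along the path: 12 + 8 + 5 = 25 days.

25 days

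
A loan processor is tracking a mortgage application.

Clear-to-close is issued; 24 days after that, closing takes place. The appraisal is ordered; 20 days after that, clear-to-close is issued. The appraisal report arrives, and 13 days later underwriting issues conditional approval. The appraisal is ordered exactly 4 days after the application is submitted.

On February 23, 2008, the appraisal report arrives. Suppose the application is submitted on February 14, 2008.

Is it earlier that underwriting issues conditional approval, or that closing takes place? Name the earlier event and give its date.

The appraisal report arrives: Feb 23, 2008.
Underwriting issues conditional approval: Feb 23, 2008 + 13 days = Mar 7, 2008.
The application is submitted: Feb 14, 2008.
The appraisal is ordered: Feb 14, 2008 + 4 days = Feb 18, 2008.
Clear-to-close is issued: Feb 18, 2008 + 20 days = Mar 9, 2008.
Closing takes place: Mar 9, 2008 + 24 days = Apr 2, 2008.
Comparing: underwriting issues conditional approval on Mar 7, 2008 vs closing takes place on Apr 2, 2008. Earlier: underwriting issues conditional approval.

Underwriting issues conditional approval — March 7, 2008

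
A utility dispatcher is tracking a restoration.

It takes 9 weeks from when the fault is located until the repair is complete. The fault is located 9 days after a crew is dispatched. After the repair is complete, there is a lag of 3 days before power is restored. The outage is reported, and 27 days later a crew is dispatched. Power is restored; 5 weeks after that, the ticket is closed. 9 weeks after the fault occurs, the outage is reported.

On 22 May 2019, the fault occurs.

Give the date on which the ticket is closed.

The fault occurs: May 22, 2019.
The outage is reported: May 22, 2019 + 9 weeks = Jul 24, 2019.
A crew is dispatched: Jul 24, 2019 + 27 days = Aug 20, 2019.
The fault is located: Aug 20, 2019 + 9 days = Aug 29, 2019.
The repair is complete: Aug 29, 2019 + 9 weeks = Oct 31, 2019.
Power is restored: Oct 31, 2019 + 3 days = Nov 3, 2019.
The ticket is closed: Nov 3, 2019 + 5 weeks = Dec 8, 2019.

8 December 2019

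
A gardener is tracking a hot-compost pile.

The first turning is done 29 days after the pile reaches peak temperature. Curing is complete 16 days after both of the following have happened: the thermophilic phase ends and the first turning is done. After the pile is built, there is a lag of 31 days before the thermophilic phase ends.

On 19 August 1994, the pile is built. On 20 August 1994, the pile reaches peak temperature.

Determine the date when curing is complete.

5 October 1994

The pile is built: Aug 19, 1994.
The thermophilic phase ends: Aug 19, 1994 + 31 days = Sep 19, 1994.
The pile reaches peak temperature: Aug 20, 1994.
The first turning is done: Aug 20, 1994 + 29 days = Sep 18, 1994.
Both prerequisites met — the thermophilic phase ends (Sep 19, 1994), the first turning is done (Sep 18, 1994); the later is Sep 19, 1994.
Curing is complete: Sep 19, 1994 + 16 days = Oct 5, 1994.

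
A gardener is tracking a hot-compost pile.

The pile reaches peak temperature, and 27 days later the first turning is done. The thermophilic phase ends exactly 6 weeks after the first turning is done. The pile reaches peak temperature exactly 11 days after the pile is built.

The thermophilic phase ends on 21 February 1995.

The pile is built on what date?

3 December 1994

The thermophilic phase ends: Feb 21, 1995.
The first turning is done: Feb 21, 1995 − 6 weeks = Jan 10, 1995.
The pile reaches peak temperature: Jan 10, 1995 − 27 days = Dec 14, 1994.
The pile is built: Dec 14, 1994 − 11 days = Dec 3, 1994.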